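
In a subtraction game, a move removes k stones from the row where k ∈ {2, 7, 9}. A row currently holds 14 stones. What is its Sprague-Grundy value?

3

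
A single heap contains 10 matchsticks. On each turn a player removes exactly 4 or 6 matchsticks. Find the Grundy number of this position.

0

Compute g(0), g(1), … for moves {4, 6}:
g(0) = mex{} = 0
g(1) = mex{} = 0
g(2) = mex{} = 0
g(3) = mex{} = 0
g(4) = mex{0} = 1
g(5) = mex{0} = 1
g(6) = mex{0} = 1
g(7) = mex{0} = 1
g(8) = mex{0,1} = 2
g(9) = mex{0,1} = 2
g(10) = mex{1} = 0
So g(10) = 0.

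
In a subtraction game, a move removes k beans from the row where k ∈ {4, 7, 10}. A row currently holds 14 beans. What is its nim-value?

Compute g(0), g(1), … for moves {4, 7, 10}:
k:     0  1  2  3  4  5  6  7  8  9 10 11 12 13 14
g(k):  0  0  0  0  1  1  1  1  2  2  2  2  3  3  0
So g(14) = 0.

0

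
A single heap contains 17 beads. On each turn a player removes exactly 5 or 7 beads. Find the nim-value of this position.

1

Grundy values for subtraction set {5, 7}:
k:     0  1  2  3  4  5  6  7  8  9 10 11 12 13 14 15 16 17
g(k):  0  0  0  0  0  1  1  1  1  1  2  2  0  0  0  0  0  1
So g(17) = 1.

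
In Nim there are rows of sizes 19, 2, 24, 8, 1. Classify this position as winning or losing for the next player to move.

Losing position

In binary:
  10011  (19)
  00010  (2)
  11000  (24)
  01000  (8)
  00001  (1)
  -----
  00000  (0)
The nim-sum is 0, so this is a P-position: the player to move is in a losing position under optimal play.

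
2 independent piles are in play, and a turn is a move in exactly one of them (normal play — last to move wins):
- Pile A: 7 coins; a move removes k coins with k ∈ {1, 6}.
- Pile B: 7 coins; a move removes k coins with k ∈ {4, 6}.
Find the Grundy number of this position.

1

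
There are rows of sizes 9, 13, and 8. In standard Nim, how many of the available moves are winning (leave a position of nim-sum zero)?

3

In binary:
  1001  (9)
  1101  (13)
  1000  (8)
  ----
  1100  (12)
The overall nim-sum is X = 12. A row of size p has a winning move iff p XOR X < p (reduce it to p XOR X).
  9: 9 XOR 12 = 5 < 9 — winning move (to 5).
  13: 13 XOR 12 = 1 < 13 — winning move (to 1).
  8: 8 XOR 12 = 4 < 8 — winning move (to 4).
That gives 3 winning moves.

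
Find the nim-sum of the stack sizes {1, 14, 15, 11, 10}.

1

Nim-sum: 1 ^ 14 ^ 15 ^ 11 ^ 10 = 1.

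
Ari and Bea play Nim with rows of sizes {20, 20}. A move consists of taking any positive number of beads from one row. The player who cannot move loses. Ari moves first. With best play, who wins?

Bea wins

Nim-sum: 20 ⊕ 20 = 0.
The nim-sum is 0, so this is a P-position: the player to move is in a losing position under optimal play; Ari is about to move from it and so loses — Bea wins.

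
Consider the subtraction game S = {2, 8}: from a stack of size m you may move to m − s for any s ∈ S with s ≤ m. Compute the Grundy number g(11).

Compute g(0), g(1), … for moves {2, 8}:
g(0) = mex{} = 0
g(1) = mex{} = 0
g(2) = mex{0} = 1
g(3) = mex{0} = 1
g(4) = mex{1} = 0
g(5) = mex{1} = 0
g(6) = mex{0} = 1
g(7) = mex{0} = 1
g(8) = mex{0,1} = 2
g(9) = mex{0,1} = 2
g(10) = mex{1,2} = 0
g(11) = mex{1,2} = 0
So g(11) = 0.

0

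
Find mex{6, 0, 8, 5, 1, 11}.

The values 0, 1 are all present; 2 is the first non-negative integer missing from the set.

2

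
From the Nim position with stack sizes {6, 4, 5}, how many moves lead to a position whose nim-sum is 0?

3

Bitwise XOR of the heap sizes:
  110  (6)
  100  (4)
  101  (5)
  ---
  111  (7)
The overall nim-sum is X = 7. A stack of size p has a winning move iff p XOR X < p (reduce it to p XOR X).
  6: 6 XOR 7 = 1 < 6 — winning move (to 1).
  4: 4 XOR 7 = 3 < 4 — winning move (to 3).
  5: 5 XOR 7 = 2 < 5 — winning move (to 2).
That gives 3 winning moves.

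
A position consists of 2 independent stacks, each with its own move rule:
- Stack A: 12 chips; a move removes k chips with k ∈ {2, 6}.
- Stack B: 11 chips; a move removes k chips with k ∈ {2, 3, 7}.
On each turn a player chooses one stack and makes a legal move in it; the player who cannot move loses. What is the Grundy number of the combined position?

Grundy values for stack A (subtraction set {2, 6}):
k:     0  1  2  3  4  5  6  7  8  9 10 11 12
g(k):  0  0  1  1  0  0  1  1  0  0  1  1  0
So g(12) = 0.
For stack B, compute g(0), g(1), … with moves {2, 3, 7}:
k:     0  1  2  3  4  5  6  7  8  9 10 11
g(k):  0  0  1  1  2  0  0  1  1  2  0  0
So g(11) = 0.
By the Sprague-Grundy theorem, the Grundy value of a sum of independent games is the XOR of the component values.
Combined value = 0 XOR 0 = 0.

0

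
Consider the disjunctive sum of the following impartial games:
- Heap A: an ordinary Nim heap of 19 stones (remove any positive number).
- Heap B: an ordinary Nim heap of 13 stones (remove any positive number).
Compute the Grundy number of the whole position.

Heap A is a plain Nim heap of size 19, so its Grundy value is 19.
Heap B is a plain Nim heap of size 13, so its Grundy value is 13.
The value of a disjunctive sum is the nim-sum of the parts.
Combined value = 19 XOR 13 = 30.

30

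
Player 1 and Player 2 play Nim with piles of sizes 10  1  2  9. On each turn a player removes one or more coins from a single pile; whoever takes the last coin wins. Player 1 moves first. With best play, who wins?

Compute the nim-sum pairwise:
10 ⊕ 1 = 11
11 ⊕ 2 = 9
9 ⊕ 9 = 0
The nim-sum is 0, so this is a P-position: the player to move is in a losing position under optimal play; Player 1 is about to move from it and so loses — Player 2 wins.

Player 2 wins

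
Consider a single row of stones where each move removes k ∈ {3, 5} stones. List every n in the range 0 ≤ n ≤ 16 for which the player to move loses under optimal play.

Compute g(0), g(1), … for moves {3, 5}:
k:     0  1  2  3  4  5  6  7  8  9 10 11 12 13 14 15 16
g(k):  0  0  0  1  1  1  2  2  0  0  0  1  1  1  2  2  0
The P-positions (g = 0) in 0..16 are 0, 1, 2, 8, 9, 10, 16.

0, 1, 2, 8, 9, 10, 16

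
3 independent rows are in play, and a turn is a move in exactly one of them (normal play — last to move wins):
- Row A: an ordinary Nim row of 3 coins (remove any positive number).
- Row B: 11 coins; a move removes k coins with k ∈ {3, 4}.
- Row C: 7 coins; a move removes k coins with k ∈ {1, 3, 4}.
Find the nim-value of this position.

2

Row A is a plain Nim row of size 3, so its Grundy value is 3.
Grundy values for row B (subtraction set {3, 4}):
k:     0  1  2  3  4  5  6  7  8  9 10 11
g(k):  0  0  0  1  1  1  2  0  0  0  1  1
So g(11) = 1.
Build the Grundy sequence for row C with g(k) = mex{g(k−s) : s ∈ {1, 3, 4}, s ≤ k}:
g(0) = mex{} = 0
g(1) = mex{0} = 1
g(2) = mex{1} = 0
g(3) = mex{0} = 1
g(4) = mex{0,1} = 2
g(5) = mex{0,1,2} = 3
g(6) = mex{0,1,3} = 2
g(7) = mex{1,2} = 0
So g(7) = 0.
The value of a disjunctive sum is the nim-sum of the parts.
Combined value = 3 ⊕ 1 ⊕ 0 = 2.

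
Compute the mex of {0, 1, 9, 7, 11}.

2

The values 0, 1 are all present; 2 is the first non-negative integer missing from the set.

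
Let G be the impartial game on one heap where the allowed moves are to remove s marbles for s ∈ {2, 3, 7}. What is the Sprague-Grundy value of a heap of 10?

Compute g(0), g(1), … for moves {2, 3, 7}:
g(0) = mex{} = 0
g(1) = mex{} = 0
g(2) = mex{0} = 1
g(3) = mex{0} = 1
g(4) = mex{0,1} = 2
g(5) = mex{1} = 0
g(6) = mex{1,2} = 0
g(7) = mex{0,2} = 1
g(8) = mex{0} = 1
g(9) = mex{0,1} = 2
g(10) = mex{1} = 0
So g(10) = 0.

0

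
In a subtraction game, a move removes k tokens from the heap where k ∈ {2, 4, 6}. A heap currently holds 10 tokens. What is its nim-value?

1

Build the Grundy sequence with g(k) = mex{g(k−s) : s ∈ {2, 4, 6}, s ≤ k}:
k:     0  1  2  3  4  5  6  7  8  9 10
g(k):  0  0  1  1  2  2  3  3  0  0  1
So g(10) = 1.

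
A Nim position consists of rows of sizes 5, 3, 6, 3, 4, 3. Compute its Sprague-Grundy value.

4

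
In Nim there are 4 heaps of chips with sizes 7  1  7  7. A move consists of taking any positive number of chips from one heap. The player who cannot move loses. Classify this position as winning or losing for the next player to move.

Winning position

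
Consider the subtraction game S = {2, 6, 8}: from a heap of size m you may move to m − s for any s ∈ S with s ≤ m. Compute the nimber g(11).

3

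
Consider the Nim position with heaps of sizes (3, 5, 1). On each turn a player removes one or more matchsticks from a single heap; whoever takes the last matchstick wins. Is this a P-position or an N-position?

N-position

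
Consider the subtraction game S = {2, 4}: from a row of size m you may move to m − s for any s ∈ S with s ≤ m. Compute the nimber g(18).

Grundy values for subtraction set {2, 4}:
k:     0  1  2  3  4  5  6  7  8  9 10 11 12 13 14 15 16 17 18
g(k):  0  0  1  1  2  2  0  0  1  1  2  2  0  0  1  1  2  2  0
So g(18) = 0.

0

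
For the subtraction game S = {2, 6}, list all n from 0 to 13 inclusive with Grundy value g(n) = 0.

0, 1, 4, 5, 8, 9, 12, 13

Grundy values for subtraction set {2, 6}:
k:     0  1  2  3  4  5  6  7  8  9 10 11 12 13
g(k):  0  0  1  1  0  0  1  1  0  0  1  1  0  0
The P-positions (g = 0) in 0..13 are 0, 1, 4, 5, 8, 9, 12, 13.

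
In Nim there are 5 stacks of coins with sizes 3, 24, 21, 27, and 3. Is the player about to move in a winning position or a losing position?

Winning position

Compute the nim-sum pairwise:
3 ⊕ 24 = 27
27 ⊕ 21 = 14
14 ⊕ 27 = 21
21 ⊕ 3 = 22
The nim-sum is 22 ≠ 0, so this is an N-position: the player to move can win.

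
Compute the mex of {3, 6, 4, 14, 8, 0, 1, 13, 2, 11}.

The values 0, 1, 2, 3, 4 are all present; 5 is the first non-negative integer missing from the set.

5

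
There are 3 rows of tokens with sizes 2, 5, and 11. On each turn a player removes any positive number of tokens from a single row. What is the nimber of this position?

12

Nim-sum: 2 ^ 5 ^ 11 = 12.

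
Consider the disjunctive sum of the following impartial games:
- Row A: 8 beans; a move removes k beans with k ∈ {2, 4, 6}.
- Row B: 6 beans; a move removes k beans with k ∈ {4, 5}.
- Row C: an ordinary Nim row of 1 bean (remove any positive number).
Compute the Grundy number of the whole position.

0

Build the Grundy sequence for row A with g(k) = mex{g(k−s) : s ∈ {2, 4, 6}, s ≤ k}:
k:     0  1  2  3  4  5  6  7  8
g(k):  0  0  1  1  2  2  3  3  0
So g(8) = 0.
Build the Grundy sequence for row B with g(k) = mex{g(k−s) : s ∈ {4, 5}, s ≤ k}:
g(0) = mex{} = 0
g(1) = mex{} = 0
g(2) = mex{} = 0
g(3) = mex{} = 0
g(4) = mex{0} = 1
g(5) = mex{0} = 1
g(6) = mex{0} = 1
So g(6) = 1.
Row C is a plain Nim row of size 1, so its Grundy value is 1.
The value of a disjunctive sum is the nim-sum of the parts.
Combined value = 0 XOR 1 XOR 1 = 0.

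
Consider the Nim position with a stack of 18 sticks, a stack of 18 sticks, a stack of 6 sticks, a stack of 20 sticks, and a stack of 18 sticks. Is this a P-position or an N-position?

Nim-sum: 18 XOR 18 XOR 6 XOR 20 XOR 18 = 0.
The nim-sum is 0, so this is a P-position: the player to move is in a losing position under optimal play.

P-position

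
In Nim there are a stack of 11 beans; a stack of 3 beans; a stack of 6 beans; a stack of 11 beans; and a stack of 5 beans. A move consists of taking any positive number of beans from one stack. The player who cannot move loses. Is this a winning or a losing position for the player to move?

Losing position

Compute the nim-sum pairwise:
11 ^ 3 = 8
8 ^ 6 = 14
14 ^ 11 = 5
5 ^ 5 = 0
The nim-sum is 0, so this is a P-position: the player to move is in a losing position under optimal play.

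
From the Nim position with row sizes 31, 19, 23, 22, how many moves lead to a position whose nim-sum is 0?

1

Nim-sum: 31 XOR 19 XOR 23 XOR 22 = 13.
The overall nim-sum is X = 13. A row of size p has a winning move iff p XOR X < p (reduce it to p XOR X).
  31: 31 XOR 13 = 18 < 31 — winning move (to 18).
  19: 19 XOR 13 = 30 ≥ 19 — no move.
  23: 23 XOR 13 = 26 ≥ 23 — no move.
  22: 22 XOR 13 = 27 ≥ 22 — no move.
That gives 1 winning move.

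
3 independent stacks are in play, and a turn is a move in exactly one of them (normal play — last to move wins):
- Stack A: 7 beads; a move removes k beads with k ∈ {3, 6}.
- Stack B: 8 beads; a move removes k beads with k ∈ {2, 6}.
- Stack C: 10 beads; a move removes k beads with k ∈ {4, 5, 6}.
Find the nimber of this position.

2

For stack A, compute g(0), g(1), … with moves {3, 6}:
k:     0  1  2  3  4  5  6  7
g(k):  0  0  0  1  1  1  2  2
So g(7) = 2.
Build the Grundy sequence for stack B with g(k) = mex{g(k−s) : s ∈ {2, 6}, s ≤ k}:
k:     0  1  2  3  4  5  6  7  8
g(k):  0  0  1  1  0  0  1  1  0
So g(8) = 0.
Build the Grundy sequence for stack C with g(k) = mex{g(k−s) : s ∈ {4, 5, 6}, s ≤ k}:
k:     0  1  2  3  4  5  6  7  8  9 10
g(k):  0  0  0  0  1  1  1  1  2  2  0
So g(10) = 0.
By the Sprague-Grundy theorem, the Grundy value of a sum of independent games is the XOR of the component values.
Combined value = 2 XOR 0 XOR 0 = 2.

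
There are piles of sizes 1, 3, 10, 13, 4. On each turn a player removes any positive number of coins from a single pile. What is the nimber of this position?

1

Compute the nim-sum pairwise:
1 XOR 3 = 2
2 XOR 10 = 8
8 XOR 13 = 5
5 XOR 4 = 1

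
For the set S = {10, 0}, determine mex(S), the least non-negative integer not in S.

0 is in the set but 1 is not, so the mex is 1.

1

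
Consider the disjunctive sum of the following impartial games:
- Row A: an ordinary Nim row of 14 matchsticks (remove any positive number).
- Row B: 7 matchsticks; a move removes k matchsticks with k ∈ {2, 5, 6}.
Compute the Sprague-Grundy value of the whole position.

Row A is a plain Nim row of size 14, so its Grundy value is 14.
For row B, compute g(0), g(1), … with moves {2, 5, 6}:
k:     0  1  2  3  4  5  6  7
g(k):  0  0  1  1  0  2  1  3
So g(7) = 3.
By the Sprague-Grundy theorem, the Grundy value of a sum of independent games is the XOR of the component values.
Combined value = 14 ⊕ 3 = 13.

13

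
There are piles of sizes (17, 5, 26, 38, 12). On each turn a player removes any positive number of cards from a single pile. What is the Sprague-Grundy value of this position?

36

Compute the nim-sum pairwise:
17 ⊕ 5 = 20
20 ⊕ 26 = 14
14 ⊕ 38 = 40
40 ⊕ 12 = 36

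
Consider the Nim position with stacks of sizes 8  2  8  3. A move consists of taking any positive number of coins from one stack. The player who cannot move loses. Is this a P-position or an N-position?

N-position

Compute the nim-sum pairwise:
8 ^ 2 = 10
10 ^ 8 = 2
2 ^ 3 = 1
The nim-sum is 1 ≠ 0, so this is an N-position: the player to move can win.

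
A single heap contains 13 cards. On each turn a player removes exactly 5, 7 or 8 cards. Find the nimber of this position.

0

Grundy values for subtraction set {5, 7, 8}:
g(0) = mex{} = 0
g(1) = mex{} = 0
g(2) = mex{} = 0
g(3) = mex{} = 0
g(4) = mex{} = 0
g(5) = mex{0} = 1
g(6) = mex{0} = 1
g(7) = mex{0} = 1
g(8) = mex{0} = 1
g(9) = mex{0} = 1
g(10) = mex{0,1} = 2
g(11) = mex{0,1} = 2
g(12) = mex{0,1} = 2
g(13) = mex{1} = 0
So g(13) = 0.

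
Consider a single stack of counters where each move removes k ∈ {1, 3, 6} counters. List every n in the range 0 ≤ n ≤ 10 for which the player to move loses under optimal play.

0, 2, 4, 9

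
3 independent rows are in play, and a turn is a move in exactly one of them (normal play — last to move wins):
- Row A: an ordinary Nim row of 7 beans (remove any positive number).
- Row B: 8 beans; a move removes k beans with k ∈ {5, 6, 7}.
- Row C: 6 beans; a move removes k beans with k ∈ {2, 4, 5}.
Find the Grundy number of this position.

Row A is a plain Nim row of size 7, so its Grundy value is 7.
Build the Grundy sequence for row B with g(k) = mex{g(k−s) : s ∈ {5, 6, 7}, s ≤ k}:
k:     0  1  2  3  4  5  6  7  8
g(k):  0  0  0  0  0  1  1  1  1
So g(8) = 1.
For row C, compute g(0), g(1), … with moves {2, 4, 5}:
k:     0  1  2  3  4  5  6
g(k):  0  0  1  1  2  2  3
So g(6) = 3.
The value of a disjunctive sum is the nim-sum of the parts.
Combined value = 7 XOR 1 XOR 3 = 5.

5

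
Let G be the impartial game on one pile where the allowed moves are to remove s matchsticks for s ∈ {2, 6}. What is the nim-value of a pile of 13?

0

Build the Grundy sequence with g(k) = mex{g(k−s) : s ∈ {2, 6}, s ≤ k}:
k:     0  1  2  3  4  5  6  7  8  9 10 11 12 13
g(k):  0  0  1  1  0  0  1  1  0  0  1  1  0  0
So g(13) = 0.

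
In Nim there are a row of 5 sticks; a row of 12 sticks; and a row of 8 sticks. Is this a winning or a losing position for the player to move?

Winning position

In binary:
  0101  (5)
  1100  (12)
  1000  (8)
  ----
  0001  (1)
The nim-sum is 1 ≠ 0, so this is an N-position: the player to move can win.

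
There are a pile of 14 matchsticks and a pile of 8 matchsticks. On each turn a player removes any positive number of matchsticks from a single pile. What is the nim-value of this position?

Compute the nim-sum pairwise:
14 XOR 8 = 6

6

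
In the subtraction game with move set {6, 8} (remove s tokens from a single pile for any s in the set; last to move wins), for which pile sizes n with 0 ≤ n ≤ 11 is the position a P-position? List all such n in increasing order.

Compute g(0), g(1), … for moves {6, 8}:
g(0) = mex{} = 0
g(1) = mex{} = 0
g(2) = mex{} = 0
g(3) = mex{} = 0
g(4) = mex{} = 0
g(5) = mex{} = 0
g(6) = mex{0} = 1
g(7) = mex{0} = 1
g(8) = mex{0} = 1
g(9) = mex{0} = 1
g(10) = mex{0} = 1
g(11) = mex{0} = 1
The P-positions (g = 0) in 0..11 are 0, 1, 2, 3, 4, 5.

0, 1, 2, 3, 4, 5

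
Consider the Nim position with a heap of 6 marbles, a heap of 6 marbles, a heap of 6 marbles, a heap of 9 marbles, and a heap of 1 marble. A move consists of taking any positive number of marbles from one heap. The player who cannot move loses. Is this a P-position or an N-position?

N-position

Write each in binary and XOR column by column:
  0110  (6)
  0110  (6)
  0110  (6)
  1001  (9)
  0001  (1)
  ----
  1110  (14)
The nim-sum is 14 ≠ 0, so this is an N-position: the player to move can win.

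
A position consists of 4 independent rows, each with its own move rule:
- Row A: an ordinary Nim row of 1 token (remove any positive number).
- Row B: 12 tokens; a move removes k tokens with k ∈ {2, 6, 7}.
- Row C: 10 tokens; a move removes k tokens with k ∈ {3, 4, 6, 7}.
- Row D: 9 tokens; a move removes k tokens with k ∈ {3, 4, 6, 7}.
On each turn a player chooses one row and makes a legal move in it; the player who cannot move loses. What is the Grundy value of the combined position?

0

Row A is a plain Nim row of size 1, so its Grundy value is 1.
Grundy values for row B (subtraction set {2, 6, 7}):
g(0) = mex{} = 0
g(1) = mex{} = 0
g(2) = mex{0} = 1
g(3) = mex{0} = 1
g(4) = mex{1} = 0
g(5) = mex{1} = 0
g(6) = mex{0} = 1
g(7) = mex{0} = 1
g(8) = mex{0,1} = 2
g(9) = mex{1} = 0
g(10) = mex{0,1,2} = 3
g(11) = mex{0} = 1
g(12) = mex{0,1,3} = 2
So g(12) = 2.
Grundy values for row C (subtraction set {3, 4, 6, 7}):
k:     0  1  2  3  4  5  6  7  8  9 10
g(k):  0  0  0  1  1  1  2  2  2  3  0
So g(10) = 0.
Build the Grundy sequence for row D with g(k) = mex{g(k−s) : s ∈ {3, 4, 6, 7}, s ≤ k}:
g(0) = mex{} = 0
g(1) = mex{} = 0
g(2) = mex{} = 0
g(3) = mex{0} = 1
g(4) = mex{0} = 1
g(5) = mex{0} = 1
g(6) = mex{0,1} = 2
g(7) = mex{0,1} = 2
g(8) = mex{0,1} = 2
g(9) = mex{0,1,2} = 3
So g(9) = 3.
The value of a disjunctive sum is the nim-sum of the parts.
Combined value = 1 ⊕ 2 ⊕ 0 ⊕ 3 = 0.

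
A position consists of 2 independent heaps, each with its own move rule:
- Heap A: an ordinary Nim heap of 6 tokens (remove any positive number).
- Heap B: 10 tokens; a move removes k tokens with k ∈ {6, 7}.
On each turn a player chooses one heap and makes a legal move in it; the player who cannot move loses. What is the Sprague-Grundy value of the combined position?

7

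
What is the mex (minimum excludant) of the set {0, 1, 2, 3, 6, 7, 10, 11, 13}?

4

The values 0, 1, 2, 3 are all present; 4 is the first non-negative integer missing from the set.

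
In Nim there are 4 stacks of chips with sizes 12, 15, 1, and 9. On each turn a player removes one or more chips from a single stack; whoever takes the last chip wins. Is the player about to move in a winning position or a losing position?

In binary:
  1100  (12)
  1111  (15)
  0001  (1)
  1001  (9)
  ----
  1011  (11)
The nim-sum is 11 ≠ 0, so this is an N-position: the player to move can win.

Winning position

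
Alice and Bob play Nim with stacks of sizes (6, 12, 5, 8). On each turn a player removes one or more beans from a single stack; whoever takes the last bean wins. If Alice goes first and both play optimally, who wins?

Compute the nim-sum pairwise:
6 XOR 12 = 10
10 XOR 5 = 15
15 XOR 8 = 7
The nim-sum is 7 ≠ 0, so this is an N-position: the player to move can win; Alice has a winning move.

Alice wins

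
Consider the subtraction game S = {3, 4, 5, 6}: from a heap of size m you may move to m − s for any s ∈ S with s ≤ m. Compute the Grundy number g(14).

Grundy values for subtraction set {3, 4, 5, 6}:
g(0) = mex{} = 0
g(1) = mex{} = 0
g(2) = mex{} = 0
g(3) = mex{0} = 1
g(4) = mex{0} = 1
g(5) = mex{0} = 1
g(6) = mex{0,1} = 2
g(7) = mex{0,1} = 2
g(8) = mex{0,1} = 2
g(9) = mex{1,2} = 0
g(10) = mex{1,2} = 0
g(11) = mex{1,2} = 0
g(12) = mex{0,2} = 1
g(13) = mex{0,2} = 1
g(14) = mex{0,2} = 1
So g(14) = 1.

1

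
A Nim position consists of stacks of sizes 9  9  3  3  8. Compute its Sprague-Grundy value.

8

Nim-sum: 9 ^ 9 ^ 3 ^ 3 ^ 8 = 8.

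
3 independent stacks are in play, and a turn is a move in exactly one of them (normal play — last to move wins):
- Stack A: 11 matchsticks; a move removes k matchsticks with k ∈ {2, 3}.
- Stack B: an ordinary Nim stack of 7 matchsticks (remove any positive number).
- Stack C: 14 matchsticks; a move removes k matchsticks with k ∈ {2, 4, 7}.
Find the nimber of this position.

For stack A, compute g(0), g(1), … with moves {2, 3}:
g(0) = mex{} = 0
g(1) = mex{} = 0
g(2) = mex{0} = 1
g(3) = mex{0} = 1
g(4) = mex{0,1} = 2
g(5) = mex{1} = 0
g(6) = mex{1,2} = 0
g(7) = mex{0,2} = 1
g(8) = mex{0} = 1
g(9) = mex{0,1} = 2
g(10) = mex{1} = 0
g(11) = mex{1,2} = 0
So g(11) = 0.
Stack B is a plain Nim stack of size 7, so its Grundy value is 7.
Grundy values for stack C (subtraction set {2, 4, 7}):
k:     0  1  2  3  4  5  6  7  8  9 10 11 12 13 14
g(k):  0  0  1  1  2  2  0  3  1  0  2  1  0  2  1
So g(14) = 1.
By the Sprague-Grundy theorem, the Grundy value of a sum of independent games is the XOR of the component values.
Combined value = 0 XOR 7 XOR 1 = 6.

6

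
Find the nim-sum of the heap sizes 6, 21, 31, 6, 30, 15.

27

Write each in binary and XOR column by column:
  00110  (6)
  10101  (21)
  11111  (31)
  00110  (6)
  11110  (30)
  01111  (15)
  -----
  11011  (27)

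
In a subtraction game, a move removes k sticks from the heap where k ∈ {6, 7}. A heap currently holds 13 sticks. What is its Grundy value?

0

Compute g(0), g(1), … for moves {6, 7}:
g(0) = mex{} = 0
g(1) = mex{} = 0
g(2) = mex{} = 0
g(3) = mex{} = 0
g(4) = mex{} = 0
g(5) = mex{} = 0
g(6) = mex{0} = 1
g(7) = mex{0} = 1
g(8) = mex{0} = 1
g(9) = mex{0} = 1
g(10) = mex{0} = 1
g(11) = mex{0} = 1
g(12) = mex{0,1} = 2
g(13) = mex{1} = 0
So g(13) = 0.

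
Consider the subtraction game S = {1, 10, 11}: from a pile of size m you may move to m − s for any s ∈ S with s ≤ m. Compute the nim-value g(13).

3

Compute g(0), g(1), … for moves {1, 10, 11}:
g(0) = mex{} = 0
g(1) = mex{0} = 1
g(2) = mex{1} = 0
g(3) = mex{0} = 1
g(4) = mex{1} = 0
g(5) = mex{0} = 1
g(6) = mex{1} = 0
g(7) = mex{0} = 1
g(8) = mex{1} = 0
g(9) = mex{0} = 1
g(10) = mex{0,1} = 2
g(11) = mex{0,1,2} = 3
g(12) = mex{0,1,3} = 2
g(13) = mex{0,1,2} = 3
So g(13) = 3.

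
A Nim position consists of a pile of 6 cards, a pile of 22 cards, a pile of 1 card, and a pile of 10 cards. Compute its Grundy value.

In binary:
  00110  (6)
  10110  (22)
  00001  (1)
  01010  (10)
  -----
  11011  (27)

27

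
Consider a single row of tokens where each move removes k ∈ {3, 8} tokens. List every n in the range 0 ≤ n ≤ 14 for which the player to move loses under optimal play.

0, 1, 2, 6, 7, 11, 12, 13

Compute g(0), g(1), … for moves {3, 8}:
g(0) = mex{} = 0
g(1) = mex{} = 0
g(2) = mex{} = 0
g(3) = mex{0} = 1
g(4) = mex{0} = 1
g(5) = mex{0} = 1
g(6) = mex{1} = 0
g(7) = mex{1} = 0
g(8) = mex{0,1} = 2
g(9) = mex{0} = 1
g(10) = mex{0} = 1
g(11) = mex{1,2} = 0
g(12) = mex{1} = 0
g(13) = mex{1} = 0
g(14) = mex{0} = 1
The P-positions (g = 0) in 0..14 are 0, 1, 2, 6, 7, 11, 12, 13.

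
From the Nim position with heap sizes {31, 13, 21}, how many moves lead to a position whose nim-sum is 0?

3

Nim-sum: 31 ^ 13 ^ 21 = 7.
The overall nim-sum is X = 7. A heap of size p has a winning move iff p XOR X < p (reduce it to p XOR X).
  31: 31 XOR 7 = 24 < 31 — winning move (to 24).
  13: 13 XOR 7 = 10 < 13 — winning move (to 10).
  21: 21 XOR 7 = 18 < 21 — winning move (to 18).
That gives 3 winning moves.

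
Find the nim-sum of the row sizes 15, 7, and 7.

15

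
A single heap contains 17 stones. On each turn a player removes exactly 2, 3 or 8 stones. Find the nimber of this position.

Compute g(0), g(1), … for moves {2, 3, 8}:
k:     0  1  2  3  4  5  6  7  8  9 10 11 12 13 14 15 16 17
g(k):  0  0  1  1  2  0  0  1  1  2  0  0  1  1  2  0  0  1
So g(17) = 1.

1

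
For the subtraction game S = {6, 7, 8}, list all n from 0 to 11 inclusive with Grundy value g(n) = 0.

0, 1, 2, 3, 4, 5

Compute g(0), g(1), … for moves {6, 7, 8}:
k:     0  1  2  3  4  5  6  7  8  9 10 11
g(k):  0  0  0  0  0  0  1  1  1  1  1  1
The P-positions (g = 0) in 0..11 are 0, 1, 2, 3, 4, 5.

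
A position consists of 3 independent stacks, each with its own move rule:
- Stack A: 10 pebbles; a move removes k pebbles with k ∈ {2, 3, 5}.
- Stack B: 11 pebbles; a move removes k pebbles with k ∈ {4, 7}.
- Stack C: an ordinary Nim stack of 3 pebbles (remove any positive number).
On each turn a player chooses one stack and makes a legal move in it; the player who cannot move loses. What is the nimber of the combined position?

2

Grundy values for stack A (subtraction set {2, 3, 5}):
k:     0  1  2  3  4  5  6  7  8  9 10
g(k):  0  0  1  1  2  2  3  0  0  1  1
So g(10) = 1.
Grundy values for stack B (subtraction set {4, 7}):
k:     0  1  2  3  4  5  6  7  8  9 10 11
g(k):  0  0  0  0  1  1  1  1  2  2  2  0
So g(11) = 0.
Stack C is a plain Nim stack of size 3, so its Grundy value is 3.
By the Sprague-Grundy theorem, the Grundy value of a sum of independent games is the XOR of the component values.
Combined value = 1 ⊕ 0 ⊕ 3 = 2.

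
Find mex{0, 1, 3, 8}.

The values 0, 1 are all present; 2 is the first non-negative integer missing from the set.

2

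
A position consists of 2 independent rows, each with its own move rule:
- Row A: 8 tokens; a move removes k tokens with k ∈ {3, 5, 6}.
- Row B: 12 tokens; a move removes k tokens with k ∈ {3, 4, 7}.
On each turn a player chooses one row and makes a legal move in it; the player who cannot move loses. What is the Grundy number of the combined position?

Grundy values for row A (subtraction set {3, 5, 6}):
g(0) = mex{} = 0
g(1) = mex{} = 0
g(2) = mex{} = 0
g(3) = mex{0} = 1
g(4) = mex{0} = 1
g(5) = mex{0} = 1
g(6) = mex{0,1} = 2
g(7) = mex{0,1} = 2
g(8) = mex{0,1} = 2
So g(8) = 2.
Grundy values for row B (subtraction set {3, 4, 7}):
k:     0  1  2  3  4  5  6  7  8  9 10 11 12
g(k):  0  0  0  1  1  1  2  2  2  3  0  0  0
So g(12) = 0.
The value of a disjunctive sum is the nim-sum of the parts.
Combined value = 2 ⊕ 0 = 2.

2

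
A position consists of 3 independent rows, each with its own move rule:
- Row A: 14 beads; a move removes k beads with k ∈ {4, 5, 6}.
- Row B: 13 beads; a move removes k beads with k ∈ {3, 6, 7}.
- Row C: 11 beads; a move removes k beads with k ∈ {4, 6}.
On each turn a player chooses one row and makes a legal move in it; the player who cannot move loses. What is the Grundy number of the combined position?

0

Build the Grundy sequence for row A with g(k) = mex{g(k−s) : s ∈ {4, 5, 6}, s ≤ k}:
k:     0  1  2  3  4  5  6  7  8  9 10 11 12 13 14
g(k):  0  0  0  0  1  1  1  1  2  2  0  0  0  0  1
So g(14) = 1.
Build the Grundy sequence for row B with g(k) = mex{g(k−s) : s ∈ {3, 6, 7}, s ≤ k}:
k:     0  1  2  3  4  5  6  7  8  9 10 11 12 13
g(k):  0  0  0  1  1  1  2  2  2  3  0  0  0  1
So g(13) = 1.
Build the Grundy sequence for row C with g(k) = mex{g(k−s) : s ∈ {4, 6}, s ≤ k}:
g(0) = mex{} = 0
g(1) = mex{} = 0
g(2) = mex{} = 0
g(3) = mex{} = 0
g(4) = mex{0} = 1
g(5) = mex{0} = 1
g(6) = mex{0} = 1
g(7) = mex{0} = 1
g(8) = mex{0,1} = 2
g(9) = mex{0,1} = 2
g(10) = mex{1} = 0
g(11) = mex{1} = 0
So g(11) = 0.
By the Sprague-Grundy theorem, the Grundy value of a sum of independent games is the XOR of the component values.
Combined value = 1 ⊕ 1 ⊕ 0 = 0.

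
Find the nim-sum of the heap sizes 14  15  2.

3

Write each in binary and XOR column by column:
  1110  (14)
  1111  (15)
  0010  (2)
  ----
  0011  (3)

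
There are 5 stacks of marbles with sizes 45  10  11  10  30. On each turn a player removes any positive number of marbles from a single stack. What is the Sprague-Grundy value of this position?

Bitwise XOR of the heap sizes:
  101101  (45)
  001010  (10)
  001011  (11)
  001010  (10)
  011110  (30)
  ------
  111000  (56)

56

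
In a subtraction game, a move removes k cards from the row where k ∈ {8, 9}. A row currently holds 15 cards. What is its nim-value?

1

Grundy values for subtraction set {8, 9}:
k:     0  1  2  3  4  5  6  7  8  9 10 11 12 13 14 15
g(k):  0  0  0  0  0  0  0  0  1  1  1  1  1  1  1  1
So g(15) = 1.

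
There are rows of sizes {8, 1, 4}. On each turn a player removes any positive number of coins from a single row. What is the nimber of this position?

Compute the nim-sum pairwise:
8 ⊕ 1 = 9
9 ⊕ 4 = 13

13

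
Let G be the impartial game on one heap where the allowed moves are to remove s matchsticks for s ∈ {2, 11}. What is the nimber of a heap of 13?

Grundy values for subtraction set {2, 11}:
k:     0  1  2  3  4  5  6  7  8  9 10 11 12 13
g(k):  0  0  1  1  0  0  1  1  0  0  1  1  2  0
So g(13) = 0.

0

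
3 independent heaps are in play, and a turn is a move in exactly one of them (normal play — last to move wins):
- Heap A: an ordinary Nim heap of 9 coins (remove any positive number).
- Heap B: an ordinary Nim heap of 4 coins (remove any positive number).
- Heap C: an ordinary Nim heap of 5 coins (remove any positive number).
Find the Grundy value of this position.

8

Heap A is a plain Nim heap of size 9, so its Grundy value is 9.
Heap B is a plain Nim heap of size 4, so its Grundy value is 4.
Heap C is a plain Nim heap of size 5, so its Grundy value is 5.
The value of a disjunctive sum is the nim-sum of the parts.
Combined value = 9 XOR 4 XOR 5 = 8.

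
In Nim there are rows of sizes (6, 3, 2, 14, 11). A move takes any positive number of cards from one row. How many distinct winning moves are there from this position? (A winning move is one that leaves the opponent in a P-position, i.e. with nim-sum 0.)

5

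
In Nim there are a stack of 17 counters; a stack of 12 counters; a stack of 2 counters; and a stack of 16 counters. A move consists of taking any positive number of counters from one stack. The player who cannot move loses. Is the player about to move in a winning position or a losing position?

Winning position

Nim-sum: 17 XOR 12 XOR 2 XOR 16 = 15.
The nim-sum is 15 ≠ 0, so this is an N-position: the player to move can win.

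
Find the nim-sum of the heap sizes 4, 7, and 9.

10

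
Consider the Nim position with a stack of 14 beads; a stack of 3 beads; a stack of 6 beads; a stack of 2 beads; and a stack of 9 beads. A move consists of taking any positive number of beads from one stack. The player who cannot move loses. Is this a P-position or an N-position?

Nim-sum: 14 ^ 3 ^ 6 ^ 2 ^ 9 = 0.
The nim-sum is 0, so this is a P-position: the player to move is in a losing position under optimal play.

P-position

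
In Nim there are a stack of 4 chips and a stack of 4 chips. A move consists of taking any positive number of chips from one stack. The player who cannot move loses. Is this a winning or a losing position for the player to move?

Losing position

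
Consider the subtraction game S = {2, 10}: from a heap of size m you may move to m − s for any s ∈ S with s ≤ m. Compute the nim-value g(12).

0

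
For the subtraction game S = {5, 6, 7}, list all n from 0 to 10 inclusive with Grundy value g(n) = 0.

0, 1, 2, 3, 4

Build the Grundy sequence with g(k) = mex{g(k−s) : s ∈ {5, 6, 7}, s ≤ k}:
g(0) = mex{} = 0
g(1) = mex{} = 0
g(2) = mex{} = 0
g(3) = mex{} = 0
g(4) = mex{} = 0
g(5) = mex{0} = 1
g(6) = mex{0} = 1
g(7) = mex{0} = 1
g(8) = mex{0} = 1
g(9) = mex{0} = 1
g(10) = mex{0,1} = 2
The P-positions (g = 0) in 0..10 are 0, 1, 2, 3, 4.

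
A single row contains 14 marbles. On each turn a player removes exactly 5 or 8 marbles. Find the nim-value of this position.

0

Compute g(0), g(1), … for moves {5, 8}:
k:     0  1  2  3  4  5  6  7  8  9 10 11 12 13 14
g(k):  0  0  0  0  0  1  1  1  1  1  2  2  2  0  0
So g(14) = 0.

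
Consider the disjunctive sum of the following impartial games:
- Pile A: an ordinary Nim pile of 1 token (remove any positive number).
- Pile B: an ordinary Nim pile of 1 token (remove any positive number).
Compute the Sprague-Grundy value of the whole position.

Pile A is a plain Nim pile of size 1, so its Grundy value is 1.
Pile B is a plain Nim pile of size 1, so its Grundy value is 1.
The value of a disjunctive sum is the nim-sum of the parts.
Combined value = 1 XOR 1 = 0.

0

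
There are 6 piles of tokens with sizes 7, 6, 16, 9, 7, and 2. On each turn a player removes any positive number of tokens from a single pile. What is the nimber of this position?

29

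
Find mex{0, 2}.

0 is in the set but 1 is not, so the mex is 1.

1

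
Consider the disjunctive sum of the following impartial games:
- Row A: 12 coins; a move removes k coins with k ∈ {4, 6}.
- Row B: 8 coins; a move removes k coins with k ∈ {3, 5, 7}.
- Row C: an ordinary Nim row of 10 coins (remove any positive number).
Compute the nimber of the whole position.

8

Build the Grundy sequence for row A with g(k) = mex{g(k−s) : s ∈ {4, 6}, s ≤ k}:
g(0) = mex{} = 0
g(1) = mex{} = 0
g(2) = mex{} = 0
g(3) = mex{} = 0
g(4) = mex{0} = 1
g(5) = mex{0} = 1
g(6) = mex{0} = 1
g(7) = mex{0} = 1
g(8) = mex{0,1} = 2
g(9) = mex{0,1} = 2
g(10) = mex{1} = 0
g(11) = mex{1} = 0
g(12) = mex{1,2} = 0
So g(12) = 0.
For row B, compute g(0), g(1), … with moves {3, 5, 7}:
g(0) = mex{} = 0
g(1) = mex{} = 0
g(2) = mex{} = 0
g(3) = mex{0} = 1
g(4) = mex{0} = 1
g(5) = mex{0} = 1
g(6) = mex{0,1} = 2
g(7) = mex{0,1} = 2
g(8) = mex{0,1} = 2
So g(8) = 2.
Row C is a plain Nim row of size 10, so its Grundy value is 10.
By the Sprague-Grundy theorem, the Grundy value of a sum of independent games is the XOR of the component values.
Combined value = 0 XOR 2 XOR 10 = 8.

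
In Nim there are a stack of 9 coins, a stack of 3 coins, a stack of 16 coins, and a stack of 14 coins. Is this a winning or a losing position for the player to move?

Compute the nim-sum pairwise:
9 ⊕ 3 = 10
10 ⊕ 16 = 26
26 ⊕ 14 = 20
The nim-sum is 20 ≠ 0, so this is an N-position: the player to move can win.

Winning position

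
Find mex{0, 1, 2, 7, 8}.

3

The values 0, 1, 2 are all present; 3 is the first non-negative integer missing from the set.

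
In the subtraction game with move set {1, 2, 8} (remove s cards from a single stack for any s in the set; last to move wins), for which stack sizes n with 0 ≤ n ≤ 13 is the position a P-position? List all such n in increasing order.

0, 3, 6, 9, 12

Grundy values for subtraction set {1, 2, 8}:
g(0) = mex{} = 0
g(1) = mex{0} = 1
g(2) = mex{0,1} = 2
g(3) = mex{1,2} = 0
g(4) = mex{0,2} = 1
g(5) = mex{0,1} = 2
g(6) = mex{1,2} = 0
g(7) = mex{0,2} = 1
g(8) = mex{0,1} = 2
g(9) = mex{1,2} = 0
g(10) = mex{0,2} = 1
g(11) = mex{0,1} = 2
g(12) = mex{1,2} = 0
g(13) = mex{0,2} = 1
The P-positions (g = 0) in 0..13 are 0, 3, 6, 9, 12.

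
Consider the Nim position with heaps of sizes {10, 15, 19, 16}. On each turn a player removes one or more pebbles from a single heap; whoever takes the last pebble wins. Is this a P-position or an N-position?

Write each in binary and XOR column by column:
  01010  (10)
  01111  (15)
  10011  (19)
  10000  (16)
  -----
  00110  (6)
The nim-sum is 6 ≠ 0, so this is an N-position: the player to move can win.

N-position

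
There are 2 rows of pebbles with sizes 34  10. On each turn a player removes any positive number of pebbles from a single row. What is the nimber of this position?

Compute the nim-sum pairwise:
34 XOR 10 = 40

40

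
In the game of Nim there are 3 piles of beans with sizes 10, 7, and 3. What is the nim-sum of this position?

14

Compute the nim-sum pairwise:
10 ⊕ 7 = 13
13 ⊕ 3 = 14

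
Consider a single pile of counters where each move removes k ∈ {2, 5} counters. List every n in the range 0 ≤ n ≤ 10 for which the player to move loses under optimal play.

Compute g(0), g(1), … for moves {2, 5}:
g(0) = mex{} = 0
g(1) = mex{} = 0
g(2) = mex{0} = 1
g(3) = mex{0} = 1
g(4) = mex{1} = 0
g(5) = mex{0,1} = 2
g(6) = mex{0} = 1
g(7) = mex{1,2} = 0
g(8) = mex{1} = 0
g(9) = mex{0} = 1
g(10) = mex{0,2} = 1
The P-positions (g = 0) in 0..10 are 0, 1, 4, 7, 8.

0, 1, 4, 7, 8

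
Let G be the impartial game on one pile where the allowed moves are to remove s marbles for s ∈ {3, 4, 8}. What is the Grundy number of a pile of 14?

Build the Grundy sequence with g(k) = mex{g(k−s) : s ∈ {3, 4, 8}, s ≤ k}:
g(0) = mex{} = 0
g(1) = mex{} = 0
g(2) = mex{} = 0
g(3) = mex{0} = 1
g(4) = mex{0} = 1
g(5) = mex{0} = 1
g(6) = mex{0,1} = 2
g(7) = mex{1} = 0
g(8) = mex{0,1} = 2
g(9) = mex{0,1,2} = 3
g(10) = mex{0,2} = 1
g(11) = mex{0,1,2} = 3
g(12) = mex{1,2,3} = 0
g(13) = mex{1,3} = 0
g(14) = mex{1,2,3} = 0
So g(14) = 0.

0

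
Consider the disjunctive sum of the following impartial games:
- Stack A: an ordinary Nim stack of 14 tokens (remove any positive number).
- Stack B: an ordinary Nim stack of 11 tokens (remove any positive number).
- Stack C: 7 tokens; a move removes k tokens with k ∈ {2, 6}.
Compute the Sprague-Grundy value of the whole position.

4

Stack A is a plain Nim stack of size 14, so its Grundy value is 14.
Stack B is a plain Nim stack of size 11, so its Grundy value is 11.
Grundy values for stack C (subtraction set {2, 6}):
g(0) = mex{} = 0
g(1) = mex{} = 0
g(2) = mex{0} = 1
g(3) = mex{0} = 1
g(4) = mex{1} = 0
g(5) = mex{1} = 0
g(6) = mex{0} = 1
g(7) = mex{0} = 1
So g(7) = 1.
By the Sprague-Grundy theorem, the Grundy value of a sum of independent games is the XOR of the component values.
Combined value = 14 ⊕ 11 ⊕ 1 = 4.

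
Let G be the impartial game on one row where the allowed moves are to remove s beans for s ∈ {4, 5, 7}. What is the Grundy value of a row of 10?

2

Build the Grundy sequence with g(k) = mex{g(k−s) : s ∈ {4, 5, 7}, s ≤ k}:
k:     0  1  2  3  4  5  6  7  8  9 10
g(k):  0  0  0  0  1  1  1  1  2  2  2
So g(10) = 2.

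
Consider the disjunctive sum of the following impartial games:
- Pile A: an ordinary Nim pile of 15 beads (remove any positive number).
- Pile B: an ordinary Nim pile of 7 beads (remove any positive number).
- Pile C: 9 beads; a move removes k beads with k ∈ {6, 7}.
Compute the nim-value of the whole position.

9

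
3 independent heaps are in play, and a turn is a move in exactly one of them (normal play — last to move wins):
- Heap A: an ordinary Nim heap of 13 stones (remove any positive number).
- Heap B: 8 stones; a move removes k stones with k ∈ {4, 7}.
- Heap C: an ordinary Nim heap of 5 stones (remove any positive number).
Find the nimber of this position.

10

Heap A is a plain Nim heap of size 13, so its Grundy value is 13.
Build the Grundy sequence for heap B with g(k) = mex{g(k−s) : s ∈ {4, 7}, s ≤ k}:
g(0) = mex{} = 0
g(1) = mex{} = 0
g(2) = mex{} = 0
g(3) = mex{} = 0
g(4) = mex{0} = 1
g(5) = mex{0} = 1
g(6) = mex{0} = 1
g(7) = mex{0} = 1
g(8) = mex{0,1} = 2
So g(8) = 2.
Heap C is a plain Nim heap of size 5, so its Grundy value is 5.
By the Sprague-Grundy theorem, the Grundy value of a sum of independent games is the XOR of the component values.
Combined value = 13 ⊕ 2 ⊕ 5 = 10.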